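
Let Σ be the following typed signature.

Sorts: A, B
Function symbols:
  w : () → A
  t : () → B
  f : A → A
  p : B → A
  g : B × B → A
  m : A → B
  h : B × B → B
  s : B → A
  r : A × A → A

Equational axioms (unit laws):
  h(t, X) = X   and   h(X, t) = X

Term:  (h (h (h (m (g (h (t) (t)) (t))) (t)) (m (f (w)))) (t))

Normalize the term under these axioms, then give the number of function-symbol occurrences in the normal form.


size = 8

1. (h (h (h (m (g (h (t) (t)) (t))) (t)) (m (f (w)))) (t))  →  (h (h (m (g (h (t) (t)) (t))) (t)) (m (f (w))))
2. (h (h (m (g (h (t) (t)) (t))) (t)) (m (f (w))))  →  (h (m (g (h (t) (t)) (t))) (m (f (w))))
3. (h (m (g (h (t) (t)) (t))) (m (f (w))))  →  (h (m (g (t) (t))) (m (f (w))))
normal form: (h (m (g (t) (t))) (m (f (w))))


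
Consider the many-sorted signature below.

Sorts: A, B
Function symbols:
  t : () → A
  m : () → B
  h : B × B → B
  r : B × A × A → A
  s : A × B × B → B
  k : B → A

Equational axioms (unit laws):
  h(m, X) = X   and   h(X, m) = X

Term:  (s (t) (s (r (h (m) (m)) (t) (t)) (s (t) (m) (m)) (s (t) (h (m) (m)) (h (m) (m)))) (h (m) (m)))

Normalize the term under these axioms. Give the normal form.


1. (s (t) (s (r (h (m) (m)) (t) (t)) (s (t) (m) (m)) (s (t) (h (m) (m)) (h (m) (m)))) (h (m) (m)))  →  (s (t) (s (r (m) (t) (t)) (s (t) (m) (m)) (s (t) (h (m) (m)) (h (m) (m)))) (h (m) (m)))
2. (s (t) (s (r (m) (t) (t)) (s (t) (m) (m)) (s (t) (h (m) (m)) (h (m) (m)))) (h (m) (m)))  →  (s (t) (s (r (m) (t) (t)) (s (t) (m) (m)) (s (t) (m) (h (m) (m)))) (h (m) (m)))
3. (s (t) (s (r (m) (t) (t)) (s (t) (m) (m)) (s (t) (m) (h (m) (m)))) (h (m) (m)))  →  (s (t) (s (r (m) (t) (t)) (s (t) (m) (m)) (s (t) (m) (m))) (h (m) (m)))
4. (s (t) (s (r (m) (t) (t)) (s (t) (m) (m)) (s (t) (m) (m))) (h (m) (m)))  →  (s (t) (s (r (m) (t) (t)) (s (t) (m) (m)) (s (t) (m) (m))) (m))

normal form = (s (t) (s (r (m) (t) (t)) (s (t) (m) (m)) (s (t) (m) (m))) (m))


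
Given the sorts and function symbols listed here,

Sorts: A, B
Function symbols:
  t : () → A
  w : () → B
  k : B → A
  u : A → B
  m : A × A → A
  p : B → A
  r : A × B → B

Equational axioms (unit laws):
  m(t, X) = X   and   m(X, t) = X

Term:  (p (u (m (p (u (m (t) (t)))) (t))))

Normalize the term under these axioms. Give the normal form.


1. (p (u (m (p (u (m (t) (t)))) (t))))  →  (p (u (p (u (m (t) (t))))))
2. (p (u (p (u (m (t) (t))))))  →  (p (u (p (u (t)))))

normal form = (p (u (p (u (t)))))


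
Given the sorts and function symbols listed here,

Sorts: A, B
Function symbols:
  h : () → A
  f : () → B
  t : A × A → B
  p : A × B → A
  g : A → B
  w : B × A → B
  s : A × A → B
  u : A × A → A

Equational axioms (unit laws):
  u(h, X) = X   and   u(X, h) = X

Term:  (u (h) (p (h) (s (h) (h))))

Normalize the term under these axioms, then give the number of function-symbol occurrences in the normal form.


size = 5

1. (u (h) (p (h) (s (h) (h))))  →  (p (h) (s (h) (h)))
normal form: (p (h) (s (h) (h)))


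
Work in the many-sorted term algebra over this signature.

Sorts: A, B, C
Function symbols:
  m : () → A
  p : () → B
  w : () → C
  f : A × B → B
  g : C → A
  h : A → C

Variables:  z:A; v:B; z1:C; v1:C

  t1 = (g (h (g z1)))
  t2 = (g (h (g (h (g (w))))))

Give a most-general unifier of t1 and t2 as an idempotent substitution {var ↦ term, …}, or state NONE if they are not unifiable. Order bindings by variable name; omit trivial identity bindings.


{z1 ↦ (h (g (w)))}


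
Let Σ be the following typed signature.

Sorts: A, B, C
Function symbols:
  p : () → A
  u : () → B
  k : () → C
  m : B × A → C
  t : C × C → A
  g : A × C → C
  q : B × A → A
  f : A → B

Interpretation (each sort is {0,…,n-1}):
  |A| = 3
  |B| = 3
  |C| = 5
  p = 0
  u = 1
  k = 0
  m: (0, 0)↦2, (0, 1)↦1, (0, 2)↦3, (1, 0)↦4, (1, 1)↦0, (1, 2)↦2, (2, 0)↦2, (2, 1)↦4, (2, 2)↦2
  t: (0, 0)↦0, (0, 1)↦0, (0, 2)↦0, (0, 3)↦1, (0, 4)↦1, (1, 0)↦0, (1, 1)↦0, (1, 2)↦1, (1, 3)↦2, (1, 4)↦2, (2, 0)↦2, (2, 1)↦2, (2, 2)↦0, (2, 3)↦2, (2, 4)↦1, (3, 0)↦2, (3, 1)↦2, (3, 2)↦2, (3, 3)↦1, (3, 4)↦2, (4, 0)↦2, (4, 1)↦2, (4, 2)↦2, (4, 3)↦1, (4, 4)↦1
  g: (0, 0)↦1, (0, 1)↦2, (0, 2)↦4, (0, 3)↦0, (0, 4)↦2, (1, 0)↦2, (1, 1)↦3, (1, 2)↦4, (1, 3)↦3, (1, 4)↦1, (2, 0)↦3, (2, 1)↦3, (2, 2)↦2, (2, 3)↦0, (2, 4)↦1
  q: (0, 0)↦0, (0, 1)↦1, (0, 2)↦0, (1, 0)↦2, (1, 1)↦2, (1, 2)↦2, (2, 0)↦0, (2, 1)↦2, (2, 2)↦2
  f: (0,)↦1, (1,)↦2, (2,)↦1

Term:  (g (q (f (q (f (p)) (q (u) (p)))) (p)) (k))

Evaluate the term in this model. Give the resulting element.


  p = 0
  (f (p)) = f(0,) = 1
  u = 1
  p = 0
  (q (u) (p)) = q(1, 0) = 2
  (q (f (p)) (q (u) (p))) = q(1, 2) = 2
  (f (q (f (p)) (q (u) (p)))) = f(2,) = 1
  p = 0
  (q (f (q (f (p)) (q (u) (p)))) (p)) = q(1, 0) = 2
  k = 0
  (g (q (f (q (f (p)) (q (u) (p)))) (p)) (k)) = g(2, 0) = 3

value = 3


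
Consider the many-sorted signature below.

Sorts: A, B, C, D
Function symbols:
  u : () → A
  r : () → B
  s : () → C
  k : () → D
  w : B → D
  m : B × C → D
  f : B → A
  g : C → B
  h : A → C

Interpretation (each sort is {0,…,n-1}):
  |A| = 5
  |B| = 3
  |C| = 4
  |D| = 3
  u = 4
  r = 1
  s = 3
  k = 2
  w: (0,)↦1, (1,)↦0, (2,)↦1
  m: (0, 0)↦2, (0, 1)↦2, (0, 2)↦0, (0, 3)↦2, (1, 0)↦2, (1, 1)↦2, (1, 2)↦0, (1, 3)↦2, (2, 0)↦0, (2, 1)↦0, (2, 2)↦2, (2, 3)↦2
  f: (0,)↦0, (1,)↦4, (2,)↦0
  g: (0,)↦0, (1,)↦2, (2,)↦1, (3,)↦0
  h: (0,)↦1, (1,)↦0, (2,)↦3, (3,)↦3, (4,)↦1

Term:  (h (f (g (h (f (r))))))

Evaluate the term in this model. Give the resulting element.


value = 1

  r = 1
  (f (r)) = f(1,) = 4
  (h (f (r))) = h(4,) = 1
  (g (h (f (r)))) = g(1,) = 2
  (f (g (h (f (r))))) = f(2,) = 0
  (h (f (g (h (f (r)))))) = h(0,) = 1


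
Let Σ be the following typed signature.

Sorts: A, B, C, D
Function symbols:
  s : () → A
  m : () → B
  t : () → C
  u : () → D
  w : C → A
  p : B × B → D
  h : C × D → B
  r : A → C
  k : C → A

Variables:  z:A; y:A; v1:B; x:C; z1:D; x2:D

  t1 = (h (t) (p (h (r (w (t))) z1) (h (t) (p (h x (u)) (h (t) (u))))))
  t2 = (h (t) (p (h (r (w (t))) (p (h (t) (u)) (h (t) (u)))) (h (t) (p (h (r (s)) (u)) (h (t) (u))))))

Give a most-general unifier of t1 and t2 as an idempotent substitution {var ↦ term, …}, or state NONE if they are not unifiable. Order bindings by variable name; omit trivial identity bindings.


{x ↦ (r (s)), z1 ↦ (p (h (t) (u)) (h (t) (u)))}


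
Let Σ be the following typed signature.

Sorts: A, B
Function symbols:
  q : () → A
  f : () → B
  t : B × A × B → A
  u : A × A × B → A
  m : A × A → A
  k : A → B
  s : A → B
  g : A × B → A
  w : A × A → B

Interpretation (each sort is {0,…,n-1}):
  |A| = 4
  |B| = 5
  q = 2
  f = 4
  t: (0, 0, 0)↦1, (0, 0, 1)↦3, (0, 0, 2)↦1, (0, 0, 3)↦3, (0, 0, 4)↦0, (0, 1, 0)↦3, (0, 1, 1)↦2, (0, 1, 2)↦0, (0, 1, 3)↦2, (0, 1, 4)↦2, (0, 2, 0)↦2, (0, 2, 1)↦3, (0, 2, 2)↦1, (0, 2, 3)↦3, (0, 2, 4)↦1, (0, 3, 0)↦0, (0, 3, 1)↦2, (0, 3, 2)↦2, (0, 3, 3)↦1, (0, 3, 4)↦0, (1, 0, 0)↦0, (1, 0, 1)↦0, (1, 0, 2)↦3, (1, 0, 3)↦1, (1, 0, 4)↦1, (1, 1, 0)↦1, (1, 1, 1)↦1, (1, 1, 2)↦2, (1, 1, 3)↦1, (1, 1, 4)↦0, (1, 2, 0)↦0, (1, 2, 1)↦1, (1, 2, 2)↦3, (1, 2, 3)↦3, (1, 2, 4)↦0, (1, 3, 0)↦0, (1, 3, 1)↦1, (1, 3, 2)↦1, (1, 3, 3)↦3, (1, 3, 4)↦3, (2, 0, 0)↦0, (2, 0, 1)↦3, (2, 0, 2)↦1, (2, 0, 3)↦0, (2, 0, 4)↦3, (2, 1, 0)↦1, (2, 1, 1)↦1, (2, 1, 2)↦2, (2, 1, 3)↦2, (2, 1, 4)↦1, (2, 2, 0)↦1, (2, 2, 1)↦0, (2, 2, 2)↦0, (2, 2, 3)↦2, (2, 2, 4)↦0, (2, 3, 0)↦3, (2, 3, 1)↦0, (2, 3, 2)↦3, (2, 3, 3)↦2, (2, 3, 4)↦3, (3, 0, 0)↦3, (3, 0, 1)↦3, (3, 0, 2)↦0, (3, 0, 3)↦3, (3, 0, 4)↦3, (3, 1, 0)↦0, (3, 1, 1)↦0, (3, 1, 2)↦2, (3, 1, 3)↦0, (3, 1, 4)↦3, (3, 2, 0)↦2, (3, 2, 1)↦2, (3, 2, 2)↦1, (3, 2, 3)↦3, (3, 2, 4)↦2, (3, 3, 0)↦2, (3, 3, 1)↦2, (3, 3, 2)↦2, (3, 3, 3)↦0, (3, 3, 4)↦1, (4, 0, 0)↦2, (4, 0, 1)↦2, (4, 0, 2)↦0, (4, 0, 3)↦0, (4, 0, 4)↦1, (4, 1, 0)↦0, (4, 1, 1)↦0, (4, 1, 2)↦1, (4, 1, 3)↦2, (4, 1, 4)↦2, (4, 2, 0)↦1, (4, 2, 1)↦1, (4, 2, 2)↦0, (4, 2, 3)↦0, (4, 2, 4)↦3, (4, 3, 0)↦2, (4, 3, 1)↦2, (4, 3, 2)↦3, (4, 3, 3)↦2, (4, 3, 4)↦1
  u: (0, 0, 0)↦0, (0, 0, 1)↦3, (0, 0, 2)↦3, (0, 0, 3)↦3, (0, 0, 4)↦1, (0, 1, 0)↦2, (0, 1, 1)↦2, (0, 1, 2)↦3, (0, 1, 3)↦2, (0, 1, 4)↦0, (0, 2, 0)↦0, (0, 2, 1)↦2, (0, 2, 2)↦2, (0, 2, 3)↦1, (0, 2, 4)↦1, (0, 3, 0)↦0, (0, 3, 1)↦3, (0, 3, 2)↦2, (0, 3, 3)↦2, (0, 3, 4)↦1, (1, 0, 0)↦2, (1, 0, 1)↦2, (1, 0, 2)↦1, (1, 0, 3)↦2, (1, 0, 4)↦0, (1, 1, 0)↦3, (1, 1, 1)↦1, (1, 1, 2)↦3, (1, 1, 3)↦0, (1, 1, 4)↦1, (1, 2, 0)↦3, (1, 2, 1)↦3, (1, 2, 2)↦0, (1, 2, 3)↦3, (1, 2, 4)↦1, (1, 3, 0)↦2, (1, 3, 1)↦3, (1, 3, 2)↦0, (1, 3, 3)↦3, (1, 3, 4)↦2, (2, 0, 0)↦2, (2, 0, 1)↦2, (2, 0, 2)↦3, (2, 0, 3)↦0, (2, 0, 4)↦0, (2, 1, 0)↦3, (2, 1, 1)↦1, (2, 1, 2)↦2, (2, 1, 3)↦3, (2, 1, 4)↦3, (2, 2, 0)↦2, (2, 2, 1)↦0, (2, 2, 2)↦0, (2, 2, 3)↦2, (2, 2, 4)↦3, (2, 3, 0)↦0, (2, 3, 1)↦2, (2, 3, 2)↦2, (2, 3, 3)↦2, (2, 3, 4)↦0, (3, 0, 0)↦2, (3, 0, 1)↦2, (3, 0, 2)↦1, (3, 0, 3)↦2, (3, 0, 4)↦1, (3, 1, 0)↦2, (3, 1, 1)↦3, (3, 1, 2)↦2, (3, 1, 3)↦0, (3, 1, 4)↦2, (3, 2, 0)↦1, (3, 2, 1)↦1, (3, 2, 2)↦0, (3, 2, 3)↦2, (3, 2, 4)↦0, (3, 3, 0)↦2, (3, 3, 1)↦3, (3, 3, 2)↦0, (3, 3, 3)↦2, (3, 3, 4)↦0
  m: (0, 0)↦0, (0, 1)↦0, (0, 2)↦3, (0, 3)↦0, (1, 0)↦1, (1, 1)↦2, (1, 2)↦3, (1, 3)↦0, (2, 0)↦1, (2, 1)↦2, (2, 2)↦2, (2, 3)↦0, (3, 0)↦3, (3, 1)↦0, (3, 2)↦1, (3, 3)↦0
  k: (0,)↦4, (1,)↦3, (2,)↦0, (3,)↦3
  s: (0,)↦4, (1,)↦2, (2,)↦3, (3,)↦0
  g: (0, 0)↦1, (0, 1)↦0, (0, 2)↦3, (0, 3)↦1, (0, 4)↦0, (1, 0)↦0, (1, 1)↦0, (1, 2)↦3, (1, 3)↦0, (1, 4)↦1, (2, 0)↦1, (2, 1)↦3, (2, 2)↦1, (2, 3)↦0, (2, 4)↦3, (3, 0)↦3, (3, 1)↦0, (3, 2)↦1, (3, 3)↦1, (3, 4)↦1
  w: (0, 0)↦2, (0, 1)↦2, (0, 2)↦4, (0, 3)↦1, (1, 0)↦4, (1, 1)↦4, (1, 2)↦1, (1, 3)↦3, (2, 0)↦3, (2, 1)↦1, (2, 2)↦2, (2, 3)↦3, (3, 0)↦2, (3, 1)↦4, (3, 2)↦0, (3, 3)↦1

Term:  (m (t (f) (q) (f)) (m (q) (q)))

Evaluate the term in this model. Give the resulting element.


value = 1

  f = 4
  q = 2
  f = 4
  (t (f) (q) (f)) = t(4, 2, 4) = 3
  q = 2
  q = 2
  (m (q) (q)) = m(2, 2) = 2
  (m (t (f) (q) (f)) (m (q) (q))) = m(3, 2) = 1


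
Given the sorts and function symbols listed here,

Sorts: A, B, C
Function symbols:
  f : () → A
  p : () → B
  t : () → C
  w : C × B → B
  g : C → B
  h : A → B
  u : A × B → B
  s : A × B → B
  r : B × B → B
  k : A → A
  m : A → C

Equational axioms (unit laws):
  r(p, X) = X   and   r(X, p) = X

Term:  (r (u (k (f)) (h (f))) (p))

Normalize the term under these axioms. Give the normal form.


1. (r (u (k (f)) (h (f))) (p))  →  (u (k (f)) (h (f)))

normal form = (u (k (f)) (h (f)))


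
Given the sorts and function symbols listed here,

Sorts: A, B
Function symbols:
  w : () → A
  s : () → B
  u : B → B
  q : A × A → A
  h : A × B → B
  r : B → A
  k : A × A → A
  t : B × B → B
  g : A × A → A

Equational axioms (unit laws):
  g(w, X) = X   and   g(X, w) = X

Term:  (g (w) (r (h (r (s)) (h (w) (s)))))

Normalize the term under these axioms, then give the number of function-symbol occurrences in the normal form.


1. (g (w) (r (h (r (s)) (h (w) (s)))))  →  (r (h (r (s)) (h (w) (s))))
normal form: (r (h (r (s)) (h (w) (s))))

size = 7


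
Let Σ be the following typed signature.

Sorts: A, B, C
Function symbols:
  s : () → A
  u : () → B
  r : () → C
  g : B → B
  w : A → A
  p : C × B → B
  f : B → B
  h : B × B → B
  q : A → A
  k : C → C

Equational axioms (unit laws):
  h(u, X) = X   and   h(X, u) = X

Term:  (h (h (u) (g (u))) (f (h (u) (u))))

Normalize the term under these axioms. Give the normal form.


1. (h (h (u) (g (u))) (f (h (u) (u))))  →  (h (g (u)) (f (h (u) (u))))
2. (h (g (u)) (f (h (u) (u))))  →  (h (g (u)) (f (u)))

normal form = (h (g (u)) (f (u)))


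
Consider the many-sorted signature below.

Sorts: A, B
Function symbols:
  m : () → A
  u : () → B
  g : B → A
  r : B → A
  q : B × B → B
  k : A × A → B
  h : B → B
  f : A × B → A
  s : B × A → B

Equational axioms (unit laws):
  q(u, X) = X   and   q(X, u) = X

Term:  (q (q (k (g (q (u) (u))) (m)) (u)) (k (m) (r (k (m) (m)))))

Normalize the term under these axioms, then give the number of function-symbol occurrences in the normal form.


1. (q (q (k (g (q (u) (u))) (m)) (u)) (k (m) (r (k (m) (m)))))  →  (q (k (g (q (u) (u))) (m)) (k (m) (r (k (m) (m)))))
2. (q (k (g (q (u) (u))) (m)) (k (m) (r (k (m) (m)))))  →  (q (k (g (u)) (m)) (k (m) (r (k (m) (m)))))
normal form: (q (k (g (u)) (m)) (k (m) (r (k (m) (m)))))

size = 11


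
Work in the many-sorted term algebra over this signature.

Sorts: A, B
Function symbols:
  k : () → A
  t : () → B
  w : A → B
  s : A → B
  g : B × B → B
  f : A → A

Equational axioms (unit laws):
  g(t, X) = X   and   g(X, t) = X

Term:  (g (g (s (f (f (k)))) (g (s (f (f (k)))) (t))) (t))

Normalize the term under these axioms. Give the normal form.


1. (g (g (s (f (f (k)))) (g (s (f (f (k)))) (t))) (t))  →  (g (s (f (f (k)))) (g (s (f (f (k)))) (t)))
2. (g (s (f (f (k)))) (g (s (f (f (k)))) (t)))  →  (g (s (f (f (k)))) (s (f (f (k)))))

normal form = (g (s (f (f (k)))) (s (f (f (k)))))


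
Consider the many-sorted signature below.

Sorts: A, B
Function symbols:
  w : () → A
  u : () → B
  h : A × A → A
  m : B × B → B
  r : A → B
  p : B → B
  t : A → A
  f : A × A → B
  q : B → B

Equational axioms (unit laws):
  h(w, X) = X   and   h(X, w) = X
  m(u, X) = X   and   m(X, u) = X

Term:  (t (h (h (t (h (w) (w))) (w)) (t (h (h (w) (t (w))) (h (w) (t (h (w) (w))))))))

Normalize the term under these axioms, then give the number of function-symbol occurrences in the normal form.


1. (t (h (h (t (h (w) (w))) (w)) (t (h (h (w) (t (w))) (h (w) (t (h (w) (w))))))))  →  (t (h (t (h (w) (w))) (t (h (h (w) (t (w))) (h (w) (t (h (w) (w))))))))
2. (t (h (t (h (w) (w))) (t (h (h (w) (t (w))) (h (w) (t (h (w) (w))))))))  →  (t (h (t (w)) (t (h (h (w) (t (w))) (h (w) (t (h (w) (w))))))))
3. (t (h (t (w)) (t (h (h (w) (t (w))) (h (w) (t (h (w) (w))))))))  →  (t (h (t (w)) (t (h (t (w)) (h (w) (t (h (w) (w))))))))
4. (t (h (t (w)) (t (h (t (w)) (h (w) (t (h (w) (w))))))))  →  (t (h (t (w)) (t (h (t (w)) (t (h (w) (w)))))))
5. (t (h (t (w)) (t (h (t (w)) (t (h (w) (w)))))))  →  (t (h (t (w)) (t (h (t (w)) (t (w))))))
normal form: (t (h (t (w)) (t (h (t (w)) (t (w))))))

size = 10


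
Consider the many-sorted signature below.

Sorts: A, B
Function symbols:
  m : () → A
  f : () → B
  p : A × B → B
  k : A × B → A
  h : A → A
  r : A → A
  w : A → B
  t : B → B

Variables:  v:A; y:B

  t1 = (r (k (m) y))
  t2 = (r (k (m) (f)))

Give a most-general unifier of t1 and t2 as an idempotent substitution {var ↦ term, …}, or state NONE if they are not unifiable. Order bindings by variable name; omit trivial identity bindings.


{y ↦ (f)}


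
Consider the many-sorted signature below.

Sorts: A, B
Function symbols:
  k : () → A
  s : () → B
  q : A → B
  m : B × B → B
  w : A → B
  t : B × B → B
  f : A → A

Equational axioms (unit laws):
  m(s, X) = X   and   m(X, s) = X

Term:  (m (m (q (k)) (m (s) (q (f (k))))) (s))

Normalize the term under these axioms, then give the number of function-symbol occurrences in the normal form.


size = 6

1. (m (m (q (k)) (m (s) (q (f (k))))) (s))  →  (m (q (k)) (m (s) (q (f (k)))))
2. (m (q (k)) (m (s) (q (f (k)))))  →  (m (q (k)) (q (f (k))))
normal form: (m (q (k)) (q (f (k))))


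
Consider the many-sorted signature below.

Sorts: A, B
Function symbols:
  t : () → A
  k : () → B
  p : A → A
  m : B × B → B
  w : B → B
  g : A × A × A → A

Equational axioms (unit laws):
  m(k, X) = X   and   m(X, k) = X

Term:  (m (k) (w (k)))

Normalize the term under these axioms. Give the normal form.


normal form = (w (k))

1. (m (k) (w (k)))  →  (w (k))


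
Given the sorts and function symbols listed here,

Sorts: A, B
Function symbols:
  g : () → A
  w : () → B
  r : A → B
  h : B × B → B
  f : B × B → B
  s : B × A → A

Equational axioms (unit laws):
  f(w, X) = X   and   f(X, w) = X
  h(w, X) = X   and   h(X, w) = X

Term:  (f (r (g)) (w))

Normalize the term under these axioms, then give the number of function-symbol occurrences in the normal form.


size = 2

1. (f (r (g)) (w))  →  (r (g))
normal form: (r (g))


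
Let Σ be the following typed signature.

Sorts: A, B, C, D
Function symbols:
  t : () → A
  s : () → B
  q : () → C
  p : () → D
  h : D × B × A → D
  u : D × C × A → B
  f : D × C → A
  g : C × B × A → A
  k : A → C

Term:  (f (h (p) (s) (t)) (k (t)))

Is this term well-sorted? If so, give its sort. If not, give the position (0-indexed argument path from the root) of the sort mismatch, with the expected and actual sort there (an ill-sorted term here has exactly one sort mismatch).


    (p) : D
    (s) : B
    (t) : A
  (h (p) (s) (t)) : D
    (t) : A
  (k (t)) : C
(f (h (p) (s) (t)) (k (t))) : A

well-sorted; sort = A


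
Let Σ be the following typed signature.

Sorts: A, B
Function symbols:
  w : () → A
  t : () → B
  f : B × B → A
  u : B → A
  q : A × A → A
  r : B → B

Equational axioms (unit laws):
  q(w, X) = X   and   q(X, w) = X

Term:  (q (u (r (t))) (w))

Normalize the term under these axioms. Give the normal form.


normal form = (u (r (t)))

1. (q (u (r (t))) (w))  →  (u (r (t)))


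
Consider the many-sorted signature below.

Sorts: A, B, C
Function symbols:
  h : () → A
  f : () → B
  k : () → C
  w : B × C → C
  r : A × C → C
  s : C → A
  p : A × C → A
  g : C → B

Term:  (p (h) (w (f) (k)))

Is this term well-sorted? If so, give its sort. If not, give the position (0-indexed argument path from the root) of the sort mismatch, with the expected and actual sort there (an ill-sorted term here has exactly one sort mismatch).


  (h) : A
    (f) : B
    (k) : C
  (w (f) (k)) : C
(p (h) (w (f) (k))) : A

well-sorted; sort = A


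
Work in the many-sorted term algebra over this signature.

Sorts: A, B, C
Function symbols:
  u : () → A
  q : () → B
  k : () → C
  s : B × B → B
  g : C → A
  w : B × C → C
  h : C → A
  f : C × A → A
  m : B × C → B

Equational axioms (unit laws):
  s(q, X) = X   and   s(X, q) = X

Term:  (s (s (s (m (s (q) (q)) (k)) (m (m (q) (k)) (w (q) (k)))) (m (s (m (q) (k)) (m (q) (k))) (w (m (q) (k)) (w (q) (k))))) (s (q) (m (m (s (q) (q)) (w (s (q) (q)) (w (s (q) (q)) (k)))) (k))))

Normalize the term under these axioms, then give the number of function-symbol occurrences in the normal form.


size = 37

1. (s (s (s (m (s (q) (q)) (k)) (m (m (q) (k)) (w (q) (k)))) (m (s (m (q) (k)) (m (q) (k))) (w (m (q) (k)) (w (q) (k))))) (s (q) (m (m (s (q) (q)) (w (s (q) (q)) (w (s (q) (q)) (k)))) (k))))  →  (s (s (s (m (q) (k)) (m (m (q) (k)) (w (q) (k)))) (m (s (m (q) (k)) (m (q) (k))) (w (m (q) (k)) (w (q) (k))))) (s (q) (m (m (s (q) (q)) (w (s (q) (q)) (w (s (q) (q)) (k)))) (k))))
2. (s (s (s (m (q) (k)) (m (m (q) (k)) (w (q) (k)))) (m (s (m (q) (k)) (m (q) (k))) (w (m (q) (k)) (w (q) (k))))) (s (q) (m (m (s (q) (q)) (w (s (q) (q)) (w (s (q) (q)) (k)))) (k))))  →  (s (s (s (m (q) (k)) (m (m (q) (k)) (w (q) (k)))) (m (s (m (q) (k)) (m (q) (k))) (w (m (q) (k)) (w (q) (k))))) (m (m (s (q) (q)) (w (s (q) (q)) (w (s (q) (q)) (k)))) (k)))
3. (s (s (s (m (q) (k)) (m (m (q) (k)) (w (q) (k)))) (m (s (m (q) (k)) (m (q) (k))) (w (m (q) (k)) (w (q) (k))))) (m (m (s (q) (q)) (w (s (q) (q)) (w (s (q) (q)) (k)))) (k)))  →  (s (s (s (m (q) (k)) (m (m (q) (k)) (w (q) (k)))) (m (s (m (q) (k)) (m (q) (k))) (w (m (q) (k)) (w (q) (k))))) (m (m (q) (w (s (q) (q)) (w (s (q) (q)) (k)))) (k)))
4. (s (s (s (m (q) (k)) (m (m (q) (k)) (w (q) (k)))) (m (s (m (q) (k)) (m (q) (k))) (w (m (q) (k)) (w (q) (k))))) (m (m (q) (w (s (q) (q)) (w (s (q) (q)) (k)))) (k)))  →  (s (s (s (m (q) (k)) (m (m (q) (k)) (w (q) (k)))) (m (s (m (q) (k)) (m (q) (k))) (w (m (q) (k)) (w (q) (k))))) (m (m (q) (w (q) (w (s (q) (q)) (k)))) (k)))
5. (s (s (s (m (q) (k)) (m (m (q) (k)) (w (q) (k)))) (m (s (m (q) (k)) (m (q) (k))) (w (m (q) (k)) (w (q) (k))))) (m (m (q) (w (q) (w (s (q) (q)) (k)))) (k)))  →  (s (s (s (m (q) (k)) (m (m (q) (k)) (w (q) (k)))) (m (s (m (q) (k)) (m (q) (k))) (w (m (q) (k)) (w (q) (k))))) (m (m (q) (w (q) (w (q) (k)))) (k)))
normal form: (s (s (s (m (q) (k)) (m (m (q) (k)) (w (q) (k)))) (m (s (m (q) (k)) (m (q) (k))) (w (m (q) (k)) (w (q) (k))))) (m (m (q) (w (q) (w (q) (k)))) (k)))


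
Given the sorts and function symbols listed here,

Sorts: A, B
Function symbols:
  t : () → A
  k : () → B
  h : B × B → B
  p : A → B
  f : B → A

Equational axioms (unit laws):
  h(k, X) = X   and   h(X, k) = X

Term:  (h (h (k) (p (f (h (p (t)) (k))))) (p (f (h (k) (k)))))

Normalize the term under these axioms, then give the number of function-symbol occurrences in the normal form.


1. (h (h (k) (p (f (h (p (t)) (k))))) (p (f (h (k) (k)))))  →  (h (p (f (h (p (t)) (k)))) (p (f (h (k) (k)))))
2. (h (p (f (h (p (t)) (k)))) (p (f (h (k) (k)))))  →  (h (p (f (p (t)))) (p (f (h (k) (k)))))
3. (h (p (f (p (t)))) (p (f (h (k) (k)))))  →  (h (p (f (p (t)))) (p (f (k))))
normal form: (h (p (f (p (t)))) (p (f (k))))

size = 8


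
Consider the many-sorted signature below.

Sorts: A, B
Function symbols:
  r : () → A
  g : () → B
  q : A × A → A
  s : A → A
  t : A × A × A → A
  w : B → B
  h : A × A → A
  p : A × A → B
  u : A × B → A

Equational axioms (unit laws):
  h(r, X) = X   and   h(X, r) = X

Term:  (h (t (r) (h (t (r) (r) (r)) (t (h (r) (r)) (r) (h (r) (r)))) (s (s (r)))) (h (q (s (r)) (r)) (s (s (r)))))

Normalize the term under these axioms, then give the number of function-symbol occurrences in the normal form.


1. (h (t (r) (h (t (r) (r) (r)) (t (h (r) (r)) (r) (h (r) (r)))) (s (s (r)))) (h (q (s (r)) (r)) (s (s (r)))))  →  (h (t (r) (h (t (r) (r) (r)) (t (r) (r) (h (r) (r)))) (s (s (r)))) (h (q (s (r)) (r)) (s (s (r)))))
2. (h (t (r) (h (t (r) (r) (r)) (t (r) (r) (h (r) (r)))) (s (s (r)))) (h (q (s (r)) (r)) (s (s (r)))))  →  (h (t (r) (h (t (r) (r) (r)) (t (r) (r) (r))) (s (s (r)))) (h (q (s (r)) (r)) (s (s (r)))))
normal form: (h (t (r) (h (t (r) (r) (r)) (t (r) (r) (r))) (s (s (r)))) (h (q (s (r)) (r)) (s (s (r)))))

size = 23


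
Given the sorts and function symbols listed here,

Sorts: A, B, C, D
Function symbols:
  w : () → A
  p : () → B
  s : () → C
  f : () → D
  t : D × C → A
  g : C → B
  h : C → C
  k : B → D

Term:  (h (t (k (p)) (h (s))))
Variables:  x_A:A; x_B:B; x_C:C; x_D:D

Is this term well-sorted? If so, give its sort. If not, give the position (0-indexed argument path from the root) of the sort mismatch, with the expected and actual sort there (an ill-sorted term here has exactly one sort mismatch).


      (p) : B
    (k (p)) : D
      (s) : C
    (h (s)) : C
  (t (k (p)) (h (s))) : A
(h (t (k (p)) (h (s)))) : ✗ arg 0 at [0] has sort A, expected C

ill-sorted at position [0]: expected C, got A


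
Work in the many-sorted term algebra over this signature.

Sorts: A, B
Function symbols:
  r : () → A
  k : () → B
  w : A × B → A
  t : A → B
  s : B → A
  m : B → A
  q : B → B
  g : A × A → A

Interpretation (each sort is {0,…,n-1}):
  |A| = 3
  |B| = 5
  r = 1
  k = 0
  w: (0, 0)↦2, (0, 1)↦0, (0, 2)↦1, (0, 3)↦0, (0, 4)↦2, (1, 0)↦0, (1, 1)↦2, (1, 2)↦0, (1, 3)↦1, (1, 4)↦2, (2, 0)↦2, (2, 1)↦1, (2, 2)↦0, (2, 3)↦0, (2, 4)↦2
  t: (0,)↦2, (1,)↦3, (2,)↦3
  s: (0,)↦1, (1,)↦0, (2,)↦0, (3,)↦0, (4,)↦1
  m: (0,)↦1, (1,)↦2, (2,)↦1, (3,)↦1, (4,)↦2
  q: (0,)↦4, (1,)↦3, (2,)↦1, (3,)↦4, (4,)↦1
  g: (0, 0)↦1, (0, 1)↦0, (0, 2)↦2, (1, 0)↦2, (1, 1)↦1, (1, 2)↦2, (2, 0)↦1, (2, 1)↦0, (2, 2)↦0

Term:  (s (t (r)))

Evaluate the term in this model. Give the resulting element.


value = 0

  r = 1
  (t (r)) = t(1,) = 3
  (s (t (r))) = s(3,) = 0


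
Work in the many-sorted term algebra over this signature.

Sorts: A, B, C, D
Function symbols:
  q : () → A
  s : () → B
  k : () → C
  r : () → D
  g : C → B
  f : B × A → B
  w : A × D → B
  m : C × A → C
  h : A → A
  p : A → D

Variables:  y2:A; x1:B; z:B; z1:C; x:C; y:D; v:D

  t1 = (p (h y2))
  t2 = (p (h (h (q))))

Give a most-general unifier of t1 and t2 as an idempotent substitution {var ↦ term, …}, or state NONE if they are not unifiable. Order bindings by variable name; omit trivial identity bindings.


{y2 ↦ (h (q))}


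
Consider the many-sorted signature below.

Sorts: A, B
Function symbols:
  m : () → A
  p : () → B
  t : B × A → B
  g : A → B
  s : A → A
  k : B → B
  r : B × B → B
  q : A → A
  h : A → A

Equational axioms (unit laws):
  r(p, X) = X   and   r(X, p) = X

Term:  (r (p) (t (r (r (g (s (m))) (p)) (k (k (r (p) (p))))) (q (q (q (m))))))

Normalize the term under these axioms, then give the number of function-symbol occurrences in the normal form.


size = 12

1. (r (p) (t (r (r (g (s (m))) (p)) (k (k (r (p) (p))))) (q (q (q (m))))))  →  (t (r (r (g (s (m))) (p)) (k (k (r (p) (p))))) (q (q (q (m)))))
2. (t (r (r (g (s (m))) (p)) (k (k (r (p) (p))))) (q (q (q (m)))))  →  (t (r (g (s (m))) (k (k (r (p) (p))))) (q (q (q (m)))))
3. (t (r (g (s (m))) (k (k (r (p) (p))))) (q (q (q (m)))))  →  (t (r (g (s (m))) (k (k (p)))) (q (q (q (m)))))
normal form: (t (r (g (s (m))) (k (k (p)))) (q (q (q (m)))))


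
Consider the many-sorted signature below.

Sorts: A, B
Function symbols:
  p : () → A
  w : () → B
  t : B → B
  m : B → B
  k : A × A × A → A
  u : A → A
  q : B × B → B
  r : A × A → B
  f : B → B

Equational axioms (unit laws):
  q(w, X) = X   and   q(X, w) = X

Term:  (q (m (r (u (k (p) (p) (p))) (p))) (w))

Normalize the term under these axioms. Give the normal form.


1. (q (m (r (u (k (p) (p) (p))) (p))) (w))  →  (m (r (u (k (p) (p) (p))) (p)))

normal form = (m (r (u (k (p) (p) (p))) (p)))


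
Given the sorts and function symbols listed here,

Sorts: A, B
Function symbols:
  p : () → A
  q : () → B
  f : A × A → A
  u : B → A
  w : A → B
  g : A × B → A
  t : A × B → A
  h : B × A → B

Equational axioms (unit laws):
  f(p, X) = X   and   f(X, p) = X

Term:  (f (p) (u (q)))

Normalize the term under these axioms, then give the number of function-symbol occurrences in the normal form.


1. (f (p) (u (q)))  →  (u (q))
normal form: (u (q))

size = 2


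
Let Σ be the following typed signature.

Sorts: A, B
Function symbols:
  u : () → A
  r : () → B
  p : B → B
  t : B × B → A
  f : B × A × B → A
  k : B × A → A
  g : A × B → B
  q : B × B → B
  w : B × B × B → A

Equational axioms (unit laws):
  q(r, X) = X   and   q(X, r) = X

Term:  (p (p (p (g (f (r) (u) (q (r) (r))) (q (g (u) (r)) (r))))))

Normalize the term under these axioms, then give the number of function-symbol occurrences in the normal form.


1. (p (p (p (g (f (r) (u) (q (r) (r))) (q (g (u) (r)) (r))))))  →  (p (p (p (g (f (r) (u) (r)) (q (g (u) (r)) (r))))))
2. (p (p (p (g (f (r) (u) (r)) (q (g (u) (r)) (r))))))  →  (p (p (p (g (f (r) (u) (r)) (g (u) (r))))))
normal form: (p (p (p (g (f (r) (u) (r)) (g (u) (r))))))

size = 11


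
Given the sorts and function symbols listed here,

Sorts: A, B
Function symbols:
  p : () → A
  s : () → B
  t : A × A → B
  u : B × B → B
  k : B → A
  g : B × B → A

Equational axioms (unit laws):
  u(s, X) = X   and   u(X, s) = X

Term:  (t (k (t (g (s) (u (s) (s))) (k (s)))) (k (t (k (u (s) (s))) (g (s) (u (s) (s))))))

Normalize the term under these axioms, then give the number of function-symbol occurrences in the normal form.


1. (t (k (t (g (s) (u (s) (s))) (k (s)))) (k (t (k (u (s) (s))) (g (s) (u (s) (s))))))  →  (t (k (t (g (s) (s)) (k (s)))) (k (t (k (u (s) (s))) (g (s) (u (s) (s))))))
2. (t (k (t (g (s) (s)) (k (s)))) (k (t (k (u (s) (s))) (g (s) (u (s) (s))))))  →  (t (k (t (g (s) (s)) (k (s)))) (k (t (k (s)) (g (s) (u (s) (s))))))
3. (t (k (t (g (s) (s)) (k (s)))) (k (t (k (s)) (g (s) (u (s) (s))))))  →  (t (k (t (g (s) (s)) (k (s)))) (k (t (k (s)) (g (s) (s)))))
normal form: (t (k (t (g (s) (s)) (k (s)))) (k (t (k (s)) (g (s) (s)))))

size = 15


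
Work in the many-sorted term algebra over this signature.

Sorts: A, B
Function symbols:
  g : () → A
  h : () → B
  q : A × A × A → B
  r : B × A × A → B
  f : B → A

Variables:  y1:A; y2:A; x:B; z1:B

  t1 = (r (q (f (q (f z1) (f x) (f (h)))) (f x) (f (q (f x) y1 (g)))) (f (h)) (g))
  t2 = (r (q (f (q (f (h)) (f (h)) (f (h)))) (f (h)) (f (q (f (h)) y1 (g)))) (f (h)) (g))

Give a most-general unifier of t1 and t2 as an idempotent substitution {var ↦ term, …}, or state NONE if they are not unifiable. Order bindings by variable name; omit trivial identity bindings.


{x ↦ (h), z1 ↦ (h)}


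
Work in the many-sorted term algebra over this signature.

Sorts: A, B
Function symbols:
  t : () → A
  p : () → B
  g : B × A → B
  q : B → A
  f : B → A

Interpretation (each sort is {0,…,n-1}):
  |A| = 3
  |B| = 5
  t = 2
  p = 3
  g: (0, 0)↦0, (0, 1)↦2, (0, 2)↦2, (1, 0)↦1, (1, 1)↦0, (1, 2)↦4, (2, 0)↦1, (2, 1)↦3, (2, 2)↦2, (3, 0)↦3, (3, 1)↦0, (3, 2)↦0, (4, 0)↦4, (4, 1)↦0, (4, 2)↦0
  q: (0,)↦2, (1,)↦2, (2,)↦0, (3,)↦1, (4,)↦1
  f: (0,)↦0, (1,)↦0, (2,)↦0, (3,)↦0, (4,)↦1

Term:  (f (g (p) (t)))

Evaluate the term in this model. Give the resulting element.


value = 0

  p = 3
  t = 2
  (g (p) (t)) = g(3, 2) = 0
  (f (g (p) (t))) = f(0,) = 0


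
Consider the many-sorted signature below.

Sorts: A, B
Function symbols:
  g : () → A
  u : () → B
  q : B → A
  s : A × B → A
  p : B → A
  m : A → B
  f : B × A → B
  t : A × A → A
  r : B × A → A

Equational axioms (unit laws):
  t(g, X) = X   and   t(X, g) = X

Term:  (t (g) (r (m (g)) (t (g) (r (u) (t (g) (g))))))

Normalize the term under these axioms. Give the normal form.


1. (t (g) (r (m (g)) (t (g) (r (u) (t (g) (g))))))  →  (r (m (g)) (t (g) (r (u) (t (g) (g)))))
2. (r (m (g)) (t (g) (r (u) (t (g) (g)))))  →  (r (m (g)) (r (u) (t (g) (g))))
3. (r (m (g)) (r (u) (t (g) (g))))  →  (r (m (g)) (r (u) (g)))

normal form = (r (m (g)) (r (u) (g)))


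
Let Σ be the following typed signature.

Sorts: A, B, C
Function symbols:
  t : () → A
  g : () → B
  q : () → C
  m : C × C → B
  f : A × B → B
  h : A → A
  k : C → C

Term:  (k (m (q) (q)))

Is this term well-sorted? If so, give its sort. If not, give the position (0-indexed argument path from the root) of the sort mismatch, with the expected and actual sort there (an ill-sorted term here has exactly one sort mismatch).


ill-sorted at position [0]: expected C, got B

    (q) : C
    (q) : C
  (m (q) (q)) : B
(k (m (q) (q))) : ✗ arg 0 at [0] has sort B, expected C


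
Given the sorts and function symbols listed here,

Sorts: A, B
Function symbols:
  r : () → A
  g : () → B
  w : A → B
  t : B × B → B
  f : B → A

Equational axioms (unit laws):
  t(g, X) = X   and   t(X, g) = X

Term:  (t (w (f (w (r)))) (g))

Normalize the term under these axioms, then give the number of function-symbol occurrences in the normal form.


size = 4

1. (t (w (f (w (r)))) (g))  →  (w (f (w (r))))
normal form: (w (f (w (r))))


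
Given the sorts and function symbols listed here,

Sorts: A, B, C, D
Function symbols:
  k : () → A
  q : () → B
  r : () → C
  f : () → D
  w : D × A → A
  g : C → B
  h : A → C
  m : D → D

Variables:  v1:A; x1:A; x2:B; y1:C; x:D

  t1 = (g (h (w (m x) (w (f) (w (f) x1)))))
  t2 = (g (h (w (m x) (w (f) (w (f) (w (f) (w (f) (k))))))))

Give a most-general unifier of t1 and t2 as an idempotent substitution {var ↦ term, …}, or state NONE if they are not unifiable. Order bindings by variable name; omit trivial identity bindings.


{x1 ↦ (w (f) (w (f) (k)))}


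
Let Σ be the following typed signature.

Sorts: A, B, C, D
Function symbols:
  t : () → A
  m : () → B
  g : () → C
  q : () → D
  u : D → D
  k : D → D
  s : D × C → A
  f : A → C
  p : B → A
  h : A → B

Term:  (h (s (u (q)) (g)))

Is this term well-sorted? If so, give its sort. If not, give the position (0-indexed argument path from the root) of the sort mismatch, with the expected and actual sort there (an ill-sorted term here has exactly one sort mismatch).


well-sorted; sort = B

      (q) : D
    (u (q)) : D
    (g) : C
  (s (u (q)) (g)) : A
(h (s (u (q)) (g))) : B


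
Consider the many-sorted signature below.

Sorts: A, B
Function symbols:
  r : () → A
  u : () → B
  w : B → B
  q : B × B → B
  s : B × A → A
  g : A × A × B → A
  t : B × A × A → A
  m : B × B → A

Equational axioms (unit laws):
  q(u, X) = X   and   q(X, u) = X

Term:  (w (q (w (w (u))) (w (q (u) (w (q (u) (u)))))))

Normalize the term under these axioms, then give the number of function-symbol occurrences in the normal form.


1. (w (q (w (w (u))) (w (q (u) (w (q (u) (u)))))))  →  (w (q (w (w (u))) (w (w (q (u) (u))))))
2. (w (q (w (w (u))) (w (w (q (u) (u))))))  →  (w (q (w (w (u))) (w (w (u)))))
normal form: (w (q (w (w (u))) (w (w (u)))))

size = 8


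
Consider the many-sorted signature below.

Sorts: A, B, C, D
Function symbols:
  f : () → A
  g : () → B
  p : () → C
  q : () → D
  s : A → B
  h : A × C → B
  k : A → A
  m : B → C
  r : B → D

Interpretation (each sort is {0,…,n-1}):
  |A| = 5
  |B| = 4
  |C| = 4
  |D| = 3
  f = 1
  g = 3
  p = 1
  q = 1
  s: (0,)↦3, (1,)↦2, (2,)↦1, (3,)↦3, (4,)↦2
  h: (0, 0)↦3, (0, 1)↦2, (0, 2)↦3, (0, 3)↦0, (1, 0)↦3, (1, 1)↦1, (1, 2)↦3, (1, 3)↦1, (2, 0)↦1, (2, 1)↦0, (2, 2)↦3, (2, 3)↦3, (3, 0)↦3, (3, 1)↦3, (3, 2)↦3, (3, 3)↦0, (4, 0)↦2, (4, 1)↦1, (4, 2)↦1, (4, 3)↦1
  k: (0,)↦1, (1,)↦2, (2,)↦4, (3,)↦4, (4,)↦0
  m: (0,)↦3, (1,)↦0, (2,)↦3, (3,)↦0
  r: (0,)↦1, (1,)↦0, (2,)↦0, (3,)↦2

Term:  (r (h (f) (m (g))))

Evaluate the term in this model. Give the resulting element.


value = 2

  f = 1
  g = 3
  (m (g)) = m(3,) = 0
  (h (f) (m (g))) = h(1, 0) = 3
  (r (h (f) (m (g)))) = r(3,) = 2


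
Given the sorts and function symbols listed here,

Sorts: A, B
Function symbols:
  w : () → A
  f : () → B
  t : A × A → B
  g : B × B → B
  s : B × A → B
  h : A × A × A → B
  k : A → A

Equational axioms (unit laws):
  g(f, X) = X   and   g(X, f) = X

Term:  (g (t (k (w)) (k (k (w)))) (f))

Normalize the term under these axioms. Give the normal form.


normal form = (t (k (w)) (k (k (w))))

1. (g (t (k (w)) (k (k (w)))) (f))  →  (t (k (w)) (k (k (w))))


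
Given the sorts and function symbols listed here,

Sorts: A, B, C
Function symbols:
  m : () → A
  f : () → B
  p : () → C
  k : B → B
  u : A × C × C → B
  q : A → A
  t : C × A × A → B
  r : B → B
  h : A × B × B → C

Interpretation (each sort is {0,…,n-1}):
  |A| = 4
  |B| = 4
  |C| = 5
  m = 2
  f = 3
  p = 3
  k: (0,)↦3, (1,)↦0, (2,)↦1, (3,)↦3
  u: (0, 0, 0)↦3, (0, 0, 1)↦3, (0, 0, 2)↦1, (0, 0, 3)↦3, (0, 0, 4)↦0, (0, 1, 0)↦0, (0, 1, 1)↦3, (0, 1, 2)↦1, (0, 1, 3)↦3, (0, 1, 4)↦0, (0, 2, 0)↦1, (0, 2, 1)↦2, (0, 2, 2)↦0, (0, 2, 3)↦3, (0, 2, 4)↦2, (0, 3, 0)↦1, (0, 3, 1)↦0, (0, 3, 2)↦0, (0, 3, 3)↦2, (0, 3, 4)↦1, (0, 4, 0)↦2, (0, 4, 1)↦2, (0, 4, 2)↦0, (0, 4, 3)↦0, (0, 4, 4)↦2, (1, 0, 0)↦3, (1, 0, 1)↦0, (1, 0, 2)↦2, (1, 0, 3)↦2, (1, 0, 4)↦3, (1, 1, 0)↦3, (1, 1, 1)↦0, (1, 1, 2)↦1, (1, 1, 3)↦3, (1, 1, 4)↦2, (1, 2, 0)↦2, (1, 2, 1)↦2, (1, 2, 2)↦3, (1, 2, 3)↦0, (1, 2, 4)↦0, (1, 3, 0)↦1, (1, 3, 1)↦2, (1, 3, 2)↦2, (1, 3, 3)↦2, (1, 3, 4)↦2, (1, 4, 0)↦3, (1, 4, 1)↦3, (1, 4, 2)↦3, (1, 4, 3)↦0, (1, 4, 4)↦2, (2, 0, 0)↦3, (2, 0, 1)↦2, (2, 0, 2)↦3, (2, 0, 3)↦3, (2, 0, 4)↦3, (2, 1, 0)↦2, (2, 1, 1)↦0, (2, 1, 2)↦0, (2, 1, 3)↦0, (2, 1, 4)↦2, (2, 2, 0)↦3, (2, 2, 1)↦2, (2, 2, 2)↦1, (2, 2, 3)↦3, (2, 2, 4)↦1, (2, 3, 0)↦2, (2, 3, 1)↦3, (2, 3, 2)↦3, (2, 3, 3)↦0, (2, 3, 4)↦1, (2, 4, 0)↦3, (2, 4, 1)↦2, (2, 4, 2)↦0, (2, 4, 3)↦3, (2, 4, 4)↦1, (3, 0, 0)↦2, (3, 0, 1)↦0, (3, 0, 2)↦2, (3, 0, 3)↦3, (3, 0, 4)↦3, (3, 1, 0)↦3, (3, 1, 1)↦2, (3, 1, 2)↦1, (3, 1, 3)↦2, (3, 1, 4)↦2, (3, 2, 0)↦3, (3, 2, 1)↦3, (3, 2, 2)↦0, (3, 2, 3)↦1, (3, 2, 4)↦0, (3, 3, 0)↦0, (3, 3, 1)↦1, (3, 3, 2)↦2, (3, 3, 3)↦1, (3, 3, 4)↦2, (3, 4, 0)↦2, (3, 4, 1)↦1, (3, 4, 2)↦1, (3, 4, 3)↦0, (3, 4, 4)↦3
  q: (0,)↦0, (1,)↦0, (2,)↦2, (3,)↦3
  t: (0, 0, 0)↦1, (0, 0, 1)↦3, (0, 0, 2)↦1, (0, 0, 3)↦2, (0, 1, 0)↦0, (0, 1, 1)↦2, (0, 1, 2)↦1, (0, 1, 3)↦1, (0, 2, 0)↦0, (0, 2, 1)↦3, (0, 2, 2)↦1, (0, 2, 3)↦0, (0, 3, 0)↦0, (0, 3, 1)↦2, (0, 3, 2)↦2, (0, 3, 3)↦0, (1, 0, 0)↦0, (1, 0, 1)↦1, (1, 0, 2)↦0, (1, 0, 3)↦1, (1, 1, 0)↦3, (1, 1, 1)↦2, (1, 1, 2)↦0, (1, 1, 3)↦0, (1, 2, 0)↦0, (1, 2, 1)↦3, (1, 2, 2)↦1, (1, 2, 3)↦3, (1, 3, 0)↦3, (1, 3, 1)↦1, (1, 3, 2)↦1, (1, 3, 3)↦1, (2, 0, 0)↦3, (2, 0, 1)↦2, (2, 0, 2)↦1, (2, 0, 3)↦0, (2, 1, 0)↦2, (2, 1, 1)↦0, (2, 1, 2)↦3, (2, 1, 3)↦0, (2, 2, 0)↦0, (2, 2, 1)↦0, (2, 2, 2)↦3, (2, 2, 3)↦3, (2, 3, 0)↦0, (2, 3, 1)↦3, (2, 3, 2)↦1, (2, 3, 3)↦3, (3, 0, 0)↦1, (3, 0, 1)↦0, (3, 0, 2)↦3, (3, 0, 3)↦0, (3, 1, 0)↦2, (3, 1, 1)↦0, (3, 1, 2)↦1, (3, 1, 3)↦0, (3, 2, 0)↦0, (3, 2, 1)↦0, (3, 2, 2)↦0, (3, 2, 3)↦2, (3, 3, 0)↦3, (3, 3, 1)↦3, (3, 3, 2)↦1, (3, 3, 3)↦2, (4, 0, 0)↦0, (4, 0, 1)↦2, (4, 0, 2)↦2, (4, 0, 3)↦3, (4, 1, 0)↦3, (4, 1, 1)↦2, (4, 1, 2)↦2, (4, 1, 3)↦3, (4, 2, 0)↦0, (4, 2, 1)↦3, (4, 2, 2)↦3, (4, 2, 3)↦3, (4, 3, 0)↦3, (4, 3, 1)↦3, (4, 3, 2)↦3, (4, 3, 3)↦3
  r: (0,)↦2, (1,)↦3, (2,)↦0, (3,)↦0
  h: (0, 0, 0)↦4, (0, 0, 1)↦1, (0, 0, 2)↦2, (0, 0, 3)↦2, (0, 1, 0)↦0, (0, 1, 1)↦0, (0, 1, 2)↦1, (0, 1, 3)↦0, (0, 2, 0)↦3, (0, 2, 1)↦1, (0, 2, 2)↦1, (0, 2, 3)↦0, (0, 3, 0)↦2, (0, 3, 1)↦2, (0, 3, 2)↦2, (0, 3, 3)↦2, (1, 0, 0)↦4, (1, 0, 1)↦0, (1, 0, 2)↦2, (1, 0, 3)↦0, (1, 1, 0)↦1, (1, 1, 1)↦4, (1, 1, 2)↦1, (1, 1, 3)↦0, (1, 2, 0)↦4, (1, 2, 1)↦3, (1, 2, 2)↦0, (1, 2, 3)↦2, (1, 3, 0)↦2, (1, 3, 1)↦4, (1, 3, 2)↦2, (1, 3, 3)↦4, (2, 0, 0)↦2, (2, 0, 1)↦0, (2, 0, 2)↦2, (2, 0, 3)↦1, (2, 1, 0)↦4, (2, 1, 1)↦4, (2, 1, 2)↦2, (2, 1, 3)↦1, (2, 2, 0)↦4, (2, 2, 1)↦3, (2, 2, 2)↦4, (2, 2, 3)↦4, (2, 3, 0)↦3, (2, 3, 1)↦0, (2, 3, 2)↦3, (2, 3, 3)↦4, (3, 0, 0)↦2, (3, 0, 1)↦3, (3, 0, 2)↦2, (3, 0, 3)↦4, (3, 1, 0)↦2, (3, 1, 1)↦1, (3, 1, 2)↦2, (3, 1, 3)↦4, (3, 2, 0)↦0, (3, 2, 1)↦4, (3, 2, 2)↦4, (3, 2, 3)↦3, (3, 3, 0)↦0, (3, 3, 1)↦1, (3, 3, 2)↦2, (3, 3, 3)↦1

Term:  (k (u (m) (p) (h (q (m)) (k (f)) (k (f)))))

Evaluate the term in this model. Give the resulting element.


  m = 2
  p = 3
  m = 2
  (q (m)) = q(2,) = 2
  f = 3
  (k (f)) = k(3,) = 3
  f = 3
  (k (f)) = k(3,) = 3
  (h (q (m)) (k (f)) (k (f))) = h(2, 3, 3) = 4
  (u (m) (p) (h (q (m)) (k (f)) (k (f)))) = u(2, 3, 4) = 1
  (k (u (m) (p) (h (q (m)) (k (f)) (k (f))))) = k(1,) = 0

value = 0


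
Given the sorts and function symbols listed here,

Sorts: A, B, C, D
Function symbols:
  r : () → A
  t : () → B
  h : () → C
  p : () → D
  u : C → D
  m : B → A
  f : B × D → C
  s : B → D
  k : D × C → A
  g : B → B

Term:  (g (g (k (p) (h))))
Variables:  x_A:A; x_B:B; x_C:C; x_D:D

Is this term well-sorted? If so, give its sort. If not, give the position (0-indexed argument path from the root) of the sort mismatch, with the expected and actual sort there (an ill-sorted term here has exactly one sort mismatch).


ill-sorted at position [0, 0]: expected B, got A

      (p) : D
      (h) : C
    (k (p) (h)) : A
  (g (k (p) (h))) : ✗ arg 0 at [0, 0] has sort A, expected B
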